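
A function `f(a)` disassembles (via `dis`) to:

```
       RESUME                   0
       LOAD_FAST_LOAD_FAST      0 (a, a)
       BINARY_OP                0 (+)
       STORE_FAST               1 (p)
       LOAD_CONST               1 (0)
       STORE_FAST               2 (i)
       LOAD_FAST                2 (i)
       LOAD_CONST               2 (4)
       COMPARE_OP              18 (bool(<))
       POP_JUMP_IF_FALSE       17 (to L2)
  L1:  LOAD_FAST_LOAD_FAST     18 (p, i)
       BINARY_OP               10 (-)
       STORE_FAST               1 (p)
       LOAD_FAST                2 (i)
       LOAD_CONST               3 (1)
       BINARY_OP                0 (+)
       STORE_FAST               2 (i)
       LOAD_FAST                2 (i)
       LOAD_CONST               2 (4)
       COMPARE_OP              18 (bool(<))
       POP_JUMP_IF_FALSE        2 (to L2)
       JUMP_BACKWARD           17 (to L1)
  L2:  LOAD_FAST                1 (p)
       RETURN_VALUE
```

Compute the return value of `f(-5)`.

-16

LOAD_FAST_LOAD_FAST a,a → push -5,-5. Stack: [-5, -5]
BINARY_OP + → -5 + -5 = -10. Stack: [-10]
STORE_FAST p → p=-10. Stack: []
LOAD_CONST → push 0. Stack: [0]
STORE_FAST i → i=0. Stack: []
LOAD_FAST i → push 0. Stack: [0]
LOAD_CONST → push 4. Stack: [0, 4]
COMPARE_OP bool(<) → 0 vs 4 = True. Stack: [True]
POP_JUMP_IF_FALSE → pop True; no jump. Stack: []
LOAD_FAST_LOAD_FAST p,i → push -10,0. Stack: [-10, 0]
BINARY_OP - → -10 - 0 = -10. Stack: [-10]
STORE_FAST p → p=-10. Stack: []
LOAD_FAST i → push 0. Stack: [0]
LOAD_CONST → push 1. Stack: [0, 1]
BINARY_OP + → 0 + 1 = 1. Stack: [1]
STORE_FAST i → i=1. Stack: []
LOAD_FAST i → push 1. Stack: [1]
LOAD_CONST → push 4. Stack: [1, 4]
COMPARE_OP bool(<) → 1 vs 4 = True. Stack: [True]
POP_JUMP_IF_FALSE → pop True; no jump. Stack: []
LOAD_FAST_LOAD_FAST p,i → push -10,1. Stack: [-10, 1]
BINARY_OP - → -10 - 1 = -11. Stack: [-11]
STORE_FAST p → p=-11. Stack: []
LOAD_FAST i → push 1. Stack: [1]
LOAD_CONST → push 1. Stack: [1, 1]
BINARY_OP + → 1 + 1 = 2. Stack: [2]
STORE_FAST i → i=2. Stack: []
LOAD_FAST i → push 2. Stack: [2]
LOAD_CONST → push 4. Stack: [2, 4]
COMPARE_OP bool(<) → 2 vs 4 = True. Stack: [True]
POP_JUMP_IF_FALSE → pop True; no jump. Stack: []
LOAD_FAST_LOAD_FAST p,i → push -11,2. Stack: [-11, 2]
BINARY_OP - → -11 - 2 = -13. Stack: [-13]
STORE_FAST p → p=-13. Stack: []
LOAD_FAST i → push 2. Stack: [2]
LOAD_CONST → push 1. Stack: [2, 1]
BINARY_OP + → 2 + 1 = 3. Stack: [3]
STORE_FAST i → i=3. Stack: []
LOAD_FAST i → push 3. Stack: [3]
LOAD_CONST → push 4. Stack: [3, 4]
COMPARE_OP bool(<) → 3 vs 4 = True. Stack: [True]
POP_JUMP_IF_FALSE → pop True; no jump. Stack: []
LOAD_FAST_LOAD_FAST p,i → push -13,3. Stack: [-13, 3]
BINARY_OP - → -13 - 3 = -16. Stack: [-16]
STORE_FAST p → p=-16. Stack: []
LOAD_FAST i → push 3. Stack: [3]
LOAD_CONST → push 1. Stack: [3, 1]
BINARY_OP + → 3 + 1 = 4. Stack: [4]
STORE_FAST i → i=4. Stack: []
LOAD_FAST i → push 4. Stack: [4]
LOAD_CONST → push 4. Stack: [4, 4]
COMPARE_OP bool(<) → 4 vs 4 = False. Stack: [False]
POP_JUMP_IF_FALSE → pop False; jump. Stack: []
LOAD_FAST p → push -16. Stack: [-16]
RETURN_VALUE → return -16.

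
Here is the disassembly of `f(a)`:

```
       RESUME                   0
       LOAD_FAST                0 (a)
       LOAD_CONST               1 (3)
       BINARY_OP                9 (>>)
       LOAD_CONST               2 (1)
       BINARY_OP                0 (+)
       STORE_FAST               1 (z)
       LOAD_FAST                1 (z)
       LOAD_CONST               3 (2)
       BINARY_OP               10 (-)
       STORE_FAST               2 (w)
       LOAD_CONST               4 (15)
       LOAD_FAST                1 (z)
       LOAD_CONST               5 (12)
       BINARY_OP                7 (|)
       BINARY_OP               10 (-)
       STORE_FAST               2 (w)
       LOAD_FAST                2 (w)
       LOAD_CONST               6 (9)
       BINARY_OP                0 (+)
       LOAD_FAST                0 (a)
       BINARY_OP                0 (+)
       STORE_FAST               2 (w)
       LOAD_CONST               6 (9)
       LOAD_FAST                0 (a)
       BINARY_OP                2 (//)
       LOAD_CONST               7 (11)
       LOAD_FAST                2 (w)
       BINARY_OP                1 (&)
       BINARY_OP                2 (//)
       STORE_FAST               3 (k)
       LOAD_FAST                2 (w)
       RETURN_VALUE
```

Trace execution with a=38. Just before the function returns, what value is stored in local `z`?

5

LOAD_FAST a → push 38. Stack: [38]
LOAD_CONST → push 3. Stack: [38, 3]
BINARY_OP >> → 38 >> 3 = 4. Stack: [4]
LOAD_CONST → push 1. Stack: [4, 1]
BINARY_OP + → 4 + 1 = 5. Stack: [5]
STORE_FAST z → z=5. Stack: []
LOAD_FAST z → push 5. Stack: [5]
LOAD_CONST → push 2. Stack: [5, 2]
BINARY_OP - → 5 - 2 = 3. Stack: [3]
STORE_FAST w → w=3. Stack: []
LOAD_CONST → push 15. Stack: [15]
LOAD_FAST z → push 5. Stack: [15, 5]
LOAD_CONST → push 12. Stack: [15, 5, 12]
BINARY_OP | → 5 | 12 = 13. Stack: [15, 13]
BINARY_OP - → 15 - 13 = 2. Stack: [2]
STORE_FAST w → w=2. Stack: []
LOAD_FAST w → push 2. Stack: [2]
LOAD_CONST → push 9. Stack: [2, 9]
BINARY_OP + → 2 + 9 = 11. Stack: [11]
LOAD_FAST a → push 38. Stack: [11, 38]
BINARY_OP + → 11 + 38 = 49. Stack: [49]
STORE_FAST w → w=49. Stack: []
LOAD_CONST → push 9. Stack: [9]
LOAD_FAST a → push 38. Stack: [9, 38]
BINARY_OP // → 9 // 38 = 0. Stack: [0]
LOAD_CONST → push 11. Stack: [0, 11]
LOAD_FAST w → push 49. Stack: [0, 11, 49]
BINARY_OP & → 11 & 49 = 1. Stack: [0, 1]
BINARY_OP // → 0 // 1 = 0. Stack: [0]
STORE_FAST k → k=0. Stack: []
LOAD_FAST w → push 49. Stack: [49]
RETURN_VALUE → return 49.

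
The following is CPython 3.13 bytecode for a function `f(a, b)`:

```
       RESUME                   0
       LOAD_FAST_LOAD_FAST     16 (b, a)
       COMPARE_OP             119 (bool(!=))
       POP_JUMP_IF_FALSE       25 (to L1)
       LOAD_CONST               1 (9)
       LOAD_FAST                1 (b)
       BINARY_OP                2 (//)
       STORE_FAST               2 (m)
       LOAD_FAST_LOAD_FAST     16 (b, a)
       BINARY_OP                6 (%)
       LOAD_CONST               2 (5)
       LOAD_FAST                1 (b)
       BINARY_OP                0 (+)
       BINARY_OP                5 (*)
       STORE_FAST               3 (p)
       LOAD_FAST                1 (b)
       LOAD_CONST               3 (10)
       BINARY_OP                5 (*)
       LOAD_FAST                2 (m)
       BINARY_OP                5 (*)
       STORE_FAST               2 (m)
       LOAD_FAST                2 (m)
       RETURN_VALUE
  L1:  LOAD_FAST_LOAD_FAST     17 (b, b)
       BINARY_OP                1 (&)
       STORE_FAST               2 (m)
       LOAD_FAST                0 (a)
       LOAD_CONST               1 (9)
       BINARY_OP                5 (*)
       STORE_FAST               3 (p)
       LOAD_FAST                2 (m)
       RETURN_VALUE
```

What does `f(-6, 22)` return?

0

LOAD_FAST_LOAD_FAST b,a → push 22,-6. Stack: [22, -6]
COMPARE_OP bool(!=) → 22 vs -6 = True. Stack: [True]
POP_JUMP_IF_FALSE → pop True; no jump. Stack: []
LOAD_CONST → push 9. Stack: [9]
LOAD_FAST b → push 22. Stack: [9, 22]
BINARY_OP // → 9 // 22 = 0. Stack: [0]
STORE_FAST m → m=0. Stack: []
LOAD_FAST_LOAD_FAST b,a → push 22,-6. Stack: [22, -6]
BINARY_OP % → 22 % -6 = -2. Stack: [-2]
LOAD_CONST → push 5. Stack: [-2, 5]
LOAD_FAST b → push 22. Stack: [-2, 5, 22]
BINARY_OP + → 5 + 22 = 27. Stack: [-2, 27]
BINARY_OP * → -2 * 27 = -54. Stack: [-54]
STORE_FAST p → p=-54. Stack: []
LOAD_FAST b → push 22. Stack: [22]
LOAD_CONST → push 10. Stack: [22, 10]
BINARY_OP * → 22 * 10 = 220. Stack: [220]
LOAD_FAST m → push 0. Stack: [220, 0]
BINARY_OP * → 220 * 0 = 0. Stack: [0]
STORE_FAST m → m=0. Stack: []
LOAD_FAST m → push 0. Stack: [0]
RETURN_VALUE → return 0.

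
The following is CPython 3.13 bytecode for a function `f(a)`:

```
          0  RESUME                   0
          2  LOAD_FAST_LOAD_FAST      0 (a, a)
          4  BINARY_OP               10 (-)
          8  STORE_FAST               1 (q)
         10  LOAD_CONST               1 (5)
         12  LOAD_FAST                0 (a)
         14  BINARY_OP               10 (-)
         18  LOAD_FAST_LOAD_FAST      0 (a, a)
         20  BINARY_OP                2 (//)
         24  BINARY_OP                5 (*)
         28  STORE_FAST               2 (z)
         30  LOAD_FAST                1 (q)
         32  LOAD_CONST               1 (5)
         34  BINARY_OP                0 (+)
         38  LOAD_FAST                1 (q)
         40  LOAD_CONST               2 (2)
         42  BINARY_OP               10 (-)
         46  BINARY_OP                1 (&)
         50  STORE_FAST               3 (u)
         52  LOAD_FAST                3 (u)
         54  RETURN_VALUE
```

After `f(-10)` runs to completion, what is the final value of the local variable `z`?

LOAD_FAST_LOAD_FAST a,a → push -10,-10. Stack: [-10, -10]
BINARY_OP - → -10 - -10 = 0. Stack: [0]
STORE_FAST q → q=0. Stack: []
LOAD_CONST → push 5. Stack: [5]
LOAD_FAST a → push -10. Stack: [5, -10]
BINARY_OP - → 5 - -10 = 15. Stack: [15]
LOAD_FAST_LOAD_FAST a,a → push -10,-10. Stack: [15, -10, -10]
BINARY_OP // → -10 // -10 = 1. Stack: [15, 1]
BINARY_OP * → 15 * 1 = 15. Stack: [15]
STORE_FAST z → z=15. Stack: []
LOAD_FAST q → push 0. Stack: [0]
LOAD_CONST → push 5. Stack: [0, 5]
BINARY_OP + → 0 + 5 = 5. Stack: [5]
LOAD_FAST q → push 0. Stack: [5, 0]
LOAD_CONST → push 2. Stack: [5, 0, 2]
BINARY_OP - → 0 - 2 = -2. Stack: [5, -2]
BINARY_OP & → 5 & -2 = 4. Stack: [4]
STORE_FAST u → u=4. Stack: []
LOAD_FAST u → push 4. Stack: [4]
RETURN_VALUE → return 4.

15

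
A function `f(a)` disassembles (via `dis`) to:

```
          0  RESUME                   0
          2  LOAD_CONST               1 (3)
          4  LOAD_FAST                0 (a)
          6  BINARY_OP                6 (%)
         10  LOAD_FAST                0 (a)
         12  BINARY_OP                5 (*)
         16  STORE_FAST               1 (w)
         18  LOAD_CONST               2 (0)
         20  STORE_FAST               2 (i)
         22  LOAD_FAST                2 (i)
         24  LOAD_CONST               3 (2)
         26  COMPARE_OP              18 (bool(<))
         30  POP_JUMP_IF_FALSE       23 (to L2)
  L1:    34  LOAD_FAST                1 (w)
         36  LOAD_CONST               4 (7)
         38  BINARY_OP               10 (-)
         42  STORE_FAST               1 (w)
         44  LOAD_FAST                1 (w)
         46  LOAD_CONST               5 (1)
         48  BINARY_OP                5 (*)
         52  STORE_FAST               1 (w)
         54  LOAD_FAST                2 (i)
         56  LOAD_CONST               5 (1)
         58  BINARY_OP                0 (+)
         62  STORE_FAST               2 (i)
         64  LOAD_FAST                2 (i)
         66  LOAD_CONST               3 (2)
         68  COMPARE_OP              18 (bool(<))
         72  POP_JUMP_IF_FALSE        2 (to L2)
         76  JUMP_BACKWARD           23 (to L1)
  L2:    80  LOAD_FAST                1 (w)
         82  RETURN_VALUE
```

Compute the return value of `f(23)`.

55

LOAD_CONST → push 3. Stack: [3]
LOAD_FAST a → push 23. Stack: [3, 23]
BINARY_OP % → 3 % 23 = 3. Stack: [3]
LOAD_FAST a → push 23. Stack: [3, 23]
BINARY_OP * → 3 * 23 = 69. Stack: [69]
STORE_FAST w → w=69. Stack: []
LOAD_CONST → push 0. Stack: [0]
STORE_FAST i → i=0. Stack: []
LOAD_FAST i → push 0. Stack: [0]
LOAD_CONST → push 2. Stack: [0, 2]
COMPARE_OP bool(<) → 0 vs 2 = True. Stack: [True]
POP_JUMP_IF_FALSE → pop True; no jump. Stack: []
LOAD_FAST w → push 69. Stack: [69]
LOAD_CONST → push 7. Stack: [69, 7]
BINARY_OP - → 69 - 7 = 62. Stack: [62]
STORE_FAST w → w=62. Stack: []
LOAD_FAST w → push 62. Stack: [62]
LOAD_CONST → push 1. Stack: [62, 1]
BINARY_OP * → 62 * 1 = 62. Stack: [62]
STORE_FAST w → w=62. Stack: []
LOAD_FAST i → push 0. Stack: [0]
LOAD_CONST → push 1. Stack: [0, 1]
BINARY_OP + → 0 + 1 = 1. Stack: [1]
STORE_FAST i → i=1. Stack: []
LOAD_FAST i → push 1. Stack: [1]
LOAD_CONST → push 2. Stack: [1, 2]
COMPARE_OP bool(<) → 1 vs 2 = True. Stack: [True]
POP_JUMP_IF_FALSE → pop True; no jump. Stack: []
LOAD_FAST w → push 62. Stack: [62]
LOAD_CONST → push 7. Stack: [62, 7]
BINARY_OP - → 62 - 7 = 55. Stack: [55]
STORE_FAST w → w=55. Stack: []
LOAD_FAST w → push 55. Stack: [55]
LOAD_CONST → push 1. Stack: [55, 1]
BINARY_OP * → 55 * 1 = 55. Stack: [55]
STORE_FAST w → w=55. Stack: []
LOAD_FAST i → push 1. Stack: [1]
LOAD_CONST → push 1. Stack: [1, 1]
BINARY_OP + → 1 + 1 = 2. Stack: [2]
STORE_FAST i → i=2. Stack: []
LOAD_FAST i → push 2. Stack: [2]
LOAD_CONST → push 2. Stack: [2, 2]
COMPARE_OP bool(<) → 2 vs 2 = False. Stack: [False]
POP_JUMP_IF_FALSE → pop False; jump. Stack: []
LOAD_FAST w → push 55. Stack: [55]
RETURN_VALUE → return 55.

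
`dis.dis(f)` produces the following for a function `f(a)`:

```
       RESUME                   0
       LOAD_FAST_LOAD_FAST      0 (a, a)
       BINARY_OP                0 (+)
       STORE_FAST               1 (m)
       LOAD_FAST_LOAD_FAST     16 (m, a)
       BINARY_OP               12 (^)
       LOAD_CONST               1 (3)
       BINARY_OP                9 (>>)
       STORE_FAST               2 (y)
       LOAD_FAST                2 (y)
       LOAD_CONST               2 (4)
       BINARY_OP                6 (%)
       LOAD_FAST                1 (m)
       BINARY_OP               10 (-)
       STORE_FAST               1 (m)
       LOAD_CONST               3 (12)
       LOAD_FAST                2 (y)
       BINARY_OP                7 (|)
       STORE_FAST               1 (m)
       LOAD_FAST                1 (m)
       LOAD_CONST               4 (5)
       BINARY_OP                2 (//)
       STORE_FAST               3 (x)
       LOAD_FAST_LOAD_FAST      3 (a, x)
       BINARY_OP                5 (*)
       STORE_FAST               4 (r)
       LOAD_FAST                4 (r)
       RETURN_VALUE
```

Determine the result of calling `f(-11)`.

LOAD_FAST_LOAD_FAST a,a → push -11,-11. Stack: [-11, -11]
BINARY_OP + → -11 + -11 = -22. Stack: [-22]
STORE_FAST m → m=-22. Stack: []
LOAD_FAST_LOAD_FAST m,a → push -22,-11. Stack: [-22, -11]
BINARY_OP ^ → -22 ^ -11 = 31. Stack: [31]
LOAD_CONST → push 3. Stack: [31, 3]
BINARY_OP >> → 31 >> 3 = 3. Stack: [3]
STORE_FAST y → y=3. Stack: []
LOAD_FAST y → push 3. Stack: [3]
LOAD_CONST → push 4. Stack: [3, 4]
BINARY_OP % → 3 % 4 = 3. Stack: [3]
LOAD_FAST m → push -22. Stack: [3, -22]
BINARY_OP - → 3 - -22 = 25. Stack: [25]
STORE_FAST m → m=25. Stack: []
LOAD_CONST → push 12. Stack: [12]
LOAD_FAST y → push 3. Stack: [12, 3]
BINARY_OP | → 12 | 3 = 15. Stack: [15]
STORE_FAST m → m=15. Stack: []
LOAD_FAST m → push 15. Stack: [15]
LOAD_CONST → push 5. Stack: [15, 5]
BINARY_OP // → 15 // 5 = 3. Stack: [3]
STORE_FAST x → x=3. Stack: []
LOAD_FAST_LOAD_FAST a,x → push -11,3. Stack: [-11, 3]
BINARY_OP * → -11 * 3 = -33. Stack: [-33]
STORE_FAST r → r=-33. Stack: []
LOAD_FAST r → push -33. Stack: [-33]
RETURN_VALUE → return -33.

-33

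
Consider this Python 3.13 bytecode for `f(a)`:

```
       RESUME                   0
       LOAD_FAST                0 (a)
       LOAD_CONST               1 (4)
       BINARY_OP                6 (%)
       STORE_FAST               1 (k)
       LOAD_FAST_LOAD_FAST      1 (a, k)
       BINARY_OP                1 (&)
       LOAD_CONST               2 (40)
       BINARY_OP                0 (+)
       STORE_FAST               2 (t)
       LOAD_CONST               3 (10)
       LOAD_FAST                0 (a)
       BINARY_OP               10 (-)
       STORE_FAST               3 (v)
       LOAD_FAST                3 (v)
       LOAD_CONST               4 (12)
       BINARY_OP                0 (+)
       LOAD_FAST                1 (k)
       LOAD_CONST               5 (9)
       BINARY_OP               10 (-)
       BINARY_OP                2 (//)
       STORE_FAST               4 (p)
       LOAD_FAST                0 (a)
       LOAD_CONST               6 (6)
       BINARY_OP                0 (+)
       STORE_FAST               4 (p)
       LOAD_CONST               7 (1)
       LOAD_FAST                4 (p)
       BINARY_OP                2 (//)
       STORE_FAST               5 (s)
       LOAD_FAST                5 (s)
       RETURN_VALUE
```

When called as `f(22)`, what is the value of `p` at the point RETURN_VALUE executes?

LOAD_FAST a → push 22. Stack: [22]
LOAD_CONST → push 4. Stack: [22, 4]
BINARY_OP % → 22 % 4 = 2. Stack: [2]
STORE_FAST k → k=2. Stack: []
LOAD_FAST_LOAD_FAST a,k → push 22,2. Stack: [22, 2]
BINARY_OP & → 22 & 2 = 2. Stack: [2]
LOAD_CONST → push 40. Stack: [2, 40]
BINARY_OP + → 2 + 40 = 42. Stack: [42]
STORE_FAST t → t=42. Stack: []
LOAD_CONST → push 10. Stack: [10]
LOAD_FAST a → push 22. Stack: [10, 22]
BINARY_OP - → 10 - 22 = -12. Stack: [-12]
STORE_FAST v → v=-12. Stack: []
LOAD_FAST v → push -12. Stack: [-12]
LOAD_CONST → push 12. Stack: [-12, 12]
BINARY_OP + → -12 + 12 = 0. Stack: [0]
LOAD_FAST k → push 2. Stack: [0, 2]
LOAD_CONST → push 9. Stack: [0, 2, 9]
BINARY_OP - → 2 - 9 = -7. Stack: [0, -7]
BINARY_OP // → 0 // -7 = 0. Stack: [0]
STORE_FAST p → p=0. Stack: []
LOAD_FAST a → push 22. Stack: [22]
LOAD_CONST → push 6. Stack: [22, 6]
BINARY_OP + → 22 + 6 = 28. Stack: [28]
STORE_FAST p → p=28. Stack: []
LOAD_CONST → push 1. Stack: [1]
LOAD_FAST p → push 28. Stack: [1, 28]
BINARY_OP // → 1 // 28 = 0. Stack: [0]
STORE_FAST s → s=0. Stack: []
LOAD_FAST s → push 0. Stack: [0]
RETURN_VALUE → return 0.

28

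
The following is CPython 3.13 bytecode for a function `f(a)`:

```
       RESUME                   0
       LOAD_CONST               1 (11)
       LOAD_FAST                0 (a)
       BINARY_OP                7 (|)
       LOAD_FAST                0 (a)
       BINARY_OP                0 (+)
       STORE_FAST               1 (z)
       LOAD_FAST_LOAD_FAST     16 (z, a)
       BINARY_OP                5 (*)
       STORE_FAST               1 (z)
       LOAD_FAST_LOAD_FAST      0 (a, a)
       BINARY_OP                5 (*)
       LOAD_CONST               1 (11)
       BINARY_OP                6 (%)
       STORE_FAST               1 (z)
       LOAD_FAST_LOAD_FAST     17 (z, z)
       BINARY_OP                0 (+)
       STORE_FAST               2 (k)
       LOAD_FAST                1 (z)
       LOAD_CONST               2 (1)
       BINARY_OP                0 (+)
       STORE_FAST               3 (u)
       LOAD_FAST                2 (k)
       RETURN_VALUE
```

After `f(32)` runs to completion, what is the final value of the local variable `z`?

LOAD_CONST → push 11. Stack: [11]
LOAD_FAST a → push 32. Stack: [11, 32]
BINARY_OP | → 11 | 32 = 43. Stack: [43]
LOAD_FAST a → push 32. Stack: [43, 32]
BINARY_OP + → 43 + 32 = 75. Stack: [75]
STORE_FAST z → z=75. Stack: []
LOAD_FAST_LOAD_FAST z,a → push 75,32. Stack: [75, 32]
BINARY_OP * → 75 * 32 = 2400. Stack: [2400]
STORE_FAST z → z=2400. Stack: []
LOAD_FAST_LOAD_FAST a,a → push 32,32. Stack: [32, 32]
BINARY_OP * → 32 * 32 = 1024. Stack: [1024]
LOAD_CONST → push 11. Stack: [1024, 11]
BINARY_OP % → 1024 % 11 = 1. Stack: [1]
STORE_FAST z → z=1. Stack: []
LOAD_FAST_LOAD_FAST z,z → push 1,1. Stack: [1, 1]
BINARY_OP + → 1 + 1 = 2. Stack: [2]
STORE_FAST k → k=2. Stack: []
LOAD_FAST z → push 1. Stack: [1]
LOAD_CONST → push 1. Stack: [1, 1]
BINARY_OP + → 1 + 1 = 2. Stack: [2]
STORE_FAST u → u=2. Stack: []
LOAD_FAST k → push 2. Stack: [2]
RETURN_VALUE → return 2.

1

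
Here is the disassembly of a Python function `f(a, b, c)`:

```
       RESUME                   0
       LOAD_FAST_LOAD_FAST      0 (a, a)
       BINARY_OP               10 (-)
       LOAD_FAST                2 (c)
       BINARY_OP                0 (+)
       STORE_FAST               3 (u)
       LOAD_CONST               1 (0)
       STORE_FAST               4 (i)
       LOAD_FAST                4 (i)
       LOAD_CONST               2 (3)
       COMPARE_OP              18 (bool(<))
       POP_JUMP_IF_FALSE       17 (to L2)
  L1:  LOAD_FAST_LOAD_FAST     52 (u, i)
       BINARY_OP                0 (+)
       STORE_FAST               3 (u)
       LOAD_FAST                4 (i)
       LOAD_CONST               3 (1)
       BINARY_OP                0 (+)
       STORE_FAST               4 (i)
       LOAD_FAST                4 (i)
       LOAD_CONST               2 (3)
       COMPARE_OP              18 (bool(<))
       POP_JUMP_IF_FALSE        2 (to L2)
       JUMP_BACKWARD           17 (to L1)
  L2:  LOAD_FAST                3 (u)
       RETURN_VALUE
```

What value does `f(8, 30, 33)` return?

LOAD_FAST_LOAD_FAST a,a → push 8,8. Stack: [8, 8]
BINARY_OP - → 8 - 8 = 0. Stack: [0]
LOAD_FAST c → push 33. Stack: [0, 33]
BINARY_OP + → 0 + 33 = 33. Stack: [33]
STORE_FAST u → u=33. Stack: []
LOAD_CONST → push 0. Stack: [0]
STORE_FAST i → i=0. Stack: []
LOAD_FAST i → push 0. Stack: [0]
LOAD_CONST → push 3. Stack: [0, 3]
COMPARE_OP bool(<) → 0 vs 3 = True. Stack: [True]
POP_JUMP_IF_FALSE → pop True; no jump. Stack: []
LOAD_FAST_LOAD_FAST u,i → push 33,0. Stack: [33, 0]
BINARY_OP + → 33 + 0 = 33. Stack: [33]
STORE_FAST u → u=33. Stack: []
LOAD_FAST i → push 0. Stack: [0]
LOAD_CONST → push 1. Stack: [0, 1]
BINARY_OP + → 0 + 1 = 1. Stack: [1]
STORE_FAST i → i=1. Stack: []
LOAD_FAST i → push 1. Stack: [1]
LOAD_CONST → push 3. Stack: [1, 3]
COMPARE_OP bool(<) → 1 vs 3 = True. Stack: [True]
POP_JUMP_IF_FALSE → pop True; no jump. Stack: []
LOAD_FAST_LOAD_FAST u,i → push 33,1. Stack: [33, 1]
BINARY_OP + → 33 + 1 = 34. Stack: [34]
STORE_FAST u → u=34. Stack: []
LOAD_FAST i → push 1. Stack: [1]
LOAD_CONST → push 1. Stack: [1, 1]
BINARY_OP + → 1 + 1 = 2. Stack: [2]
STORE_FAST i → i=2. Stack: []
LOAD_FAST i → push 2. Stack: [2]
LOAD_CONST → push 3. Stack: [2, 3]
COMPARE_OP bool(<) → 2 vs 3 = True. Stack: [True]
POP_JUMP_IF_FALSE → pop True; no jump. Stack: []
LOAD_FAST_LOAD_FAST u,i → push 34,2. Stack: [34, 2]
BINARY_OP + → 34 + 2 = 36. Stack: [36]
STORE_FAST u → u=36. Stack: []
LOAD_FAST i → push 2. Stack: [2]
LOAD_CONST → push 1. Stack: [2, 1]
BINARY_OP + → 2 + 1 = 3. Stack: [3]
STORE_FAST i → i=3. Stack: []
LOAD_FAST i → push 3. Stack: [3]
LOAD_CONST → push 3. Stack: [3, 3]
COMPARE_OP bool(<) → 3 vs 3 = False. Stack: [False]
POP_JUMP_IF_FALSE → pop False; jump. Stack: []
LOAD_FAST u → push 36. Stack: [36]
RETURN_VALUE → return 36.

36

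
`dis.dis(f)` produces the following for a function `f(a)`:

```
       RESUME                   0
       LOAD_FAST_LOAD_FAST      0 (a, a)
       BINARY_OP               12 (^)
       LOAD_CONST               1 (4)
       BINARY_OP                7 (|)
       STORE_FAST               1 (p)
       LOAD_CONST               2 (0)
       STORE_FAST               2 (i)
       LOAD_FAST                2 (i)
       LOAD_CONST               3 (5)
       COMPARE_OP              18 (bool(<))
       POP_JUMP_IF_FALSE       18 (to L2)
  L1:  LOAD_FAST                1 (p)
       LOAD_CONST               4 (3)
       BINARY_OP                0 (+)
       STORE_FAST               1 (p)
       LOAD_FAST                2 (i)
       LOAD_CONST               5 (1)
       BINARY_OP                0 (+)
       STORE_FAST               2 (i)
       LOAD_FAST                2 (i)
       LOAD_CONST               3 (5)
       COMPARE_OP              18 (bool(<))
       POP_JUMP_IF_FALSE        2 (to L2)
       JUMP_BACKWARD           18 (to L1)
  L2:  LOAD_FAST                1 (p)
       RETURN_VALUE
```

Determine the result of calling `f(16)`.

LOAD_FAST_LOAD_FAST a,a → push 16,16
BINARY_OP ^ → 16 ^ 16 = 0
LOAD_CONST → push 4
BINARY_OP | → 0 | 4 = 4
STORE_FAST p → p=4
LOAD_CONST → push 0
STORE_FAST i → i=0
LOAD_FAST i → push 0
LOAD_CONST → push 5
COMPARE_OP bool(<) → 0 vs 5 = True
POP_JUMP_IF_FALSE → pop True; no jump
LOAD_FAST p → push 4
LOAD_CONST → push 3
BINARY_OP + → 4 + 3 = 7
STORE_FAST p → p=7
LOAD_FAST i → push 0
LOAD_CONST → push 1
BINARY_OP + → 0 + 1 = 1
STORE_FAST i → i=1
LOAD_FAST i → push 1
LOAD_CONST → push 5
COMPARE_OP bool(<) → 1 vs 5 = True
POP_JUMP_IF_FALSE → pop True; no jump
LOAD_FAST p → push 7
LOAD_CONST → push 3
BINARY_OP + → 7 + 3 = 10
STORE_FAST p → p=10
LOAD_FAST i → push 1
LOAD_CONST → push 1
BINARY_OP + → 1 + 1 = 2
STORE_FAST i → i=2
LOAD_FAST i → push 2
LOAD_CONST → push 5
COMPARE_OP bool(<) → 2 vs 5 = True
POP_JUMP_IF_FALSE → pop True; no jump
LOAD_FAST p → push 10
LOAD_CONST → push 3
BINARY_OP + → 10 + 3 = 13
STORE_FAST p → p=13
LOAD_FAST i → push 2
LOAD_CONST → push 1
BINARY_OP + → 2 + 1 = 3
STORE_FAST i → i=3
LOAD_FAST i → push 3
LOAD_CONST → push 5
COMPARE_OP bool(<) → 3 vs 5 = True
POP_JUMP_IF_FALSE → pop True; no jump
LOAD_FAST p → push 13
LOAD_CONST → push 3
BINARY_OP + → 13 + 3 = 16
STORE_FAST p → p=16
LOAD_FAST i → push 3
LOAD_CONST → push 1
BINARY_OP + → 3 + 1 = 4
STORE_FAST i → i=4
LOAD_FAST i → push 4
LOAD_CONST → push 5
COMPARE_OP bool(<) → 4 vs 5 = True
POP_JUMP_IF_FALSE → pop True; no jump
LOAD_FAST p → push 16
LOAD_CONST → push 3
BINARY_OP + → 16 + 3 = 19
STORE_FAST p → p=19
LOAD_FAST i → push 4
LOAD_CONST → push 1
BINARY_OP + → 4 + 1 = 5
STORE_FAST i → i=5
LOAD_FAST i → push 5
LOAD_CONST → push 5
COMPARE_OP bool(<) → 5 vs 5 = False
POP_JUMP_IF_FALSE → pop False; jump
LOAD_FAST p → push 19
RETURN_VALUE → return 19.

19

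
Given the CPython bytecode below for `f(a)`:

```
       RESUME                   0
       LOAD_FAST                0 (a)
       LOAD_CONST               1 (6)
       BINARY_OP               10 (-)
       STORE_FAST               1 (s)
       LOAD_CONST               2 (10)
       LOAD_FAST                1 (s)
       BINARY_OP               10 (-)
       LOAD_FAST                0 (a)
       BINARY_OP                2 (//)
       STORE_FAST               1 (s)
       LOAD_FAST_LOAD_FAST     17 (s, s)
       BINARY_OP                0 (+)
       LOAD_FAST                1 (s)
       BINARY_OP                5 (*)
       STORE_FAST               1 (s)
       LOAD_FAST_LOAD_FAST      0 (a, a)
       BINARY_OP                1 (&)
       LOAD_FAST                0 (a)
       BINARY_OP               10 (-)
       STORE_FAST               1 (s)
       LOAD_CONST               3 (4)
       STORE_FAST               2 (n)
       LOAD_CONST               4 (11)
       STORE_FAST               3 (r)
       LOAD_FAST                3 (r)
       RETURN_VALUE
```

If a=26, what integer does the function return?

LOAD_FAST a → push 26. Stack: [26]
LOAD_CONST → push 6. Stack: [26, 6]
BINARY_OP - → 26 - 6 = 20. Stack: [20]
STORE_FAST s → s=20. Stack: []
LOAD_CONST → push 10. Stack: [10]
LOAD_FAST s → push 20. Stack: [10, 20]
BINARY_OP - → 10 - 20 = -10. Stack: [-10]
LOAD_FAST a → push 26. Stack: [-10, 26]
BINARY_OP // → -10 // 26 = -1. Stack: [-1]
STORE_FAST s → s=-1. Stack: []
LOAD_FAST_LOAD_FAST s,s → push -1,-1. Stack: [-1, -1]
BINARY_OP + → -1 + -1 = -2. Stack: [-2]
LOAD_FAST s → push -1. Stack: [-2, -1]
BINARY_OP * → -2 * -1 = 2. Stack: [2]
STORE_FAST s → s=2. Stack: []
LOAD_FAST_LOAD_FAST a,a → push 26,26. Stack: [26, 26]
BINARY_OP & → 26 & 26 = 26. Stack: [26]
LOAD_FAST a → push 26. Stack: [26, 26]
BINARY_OP - → 26 - 26 = 0. Stack: [0]
STORE_FAST s → s=0. Stack: []
LOAD_CONST → push 4. Stack: [4]
STORE_FAST n → n=4. Stack: []
LOAD_CONST → push 11. Stack: [11]
STORE_FAST r → r=11. Stack: []
LOAD_FAST r → push 11. Stack: [11]
RETURN_VALUE → return 11.

11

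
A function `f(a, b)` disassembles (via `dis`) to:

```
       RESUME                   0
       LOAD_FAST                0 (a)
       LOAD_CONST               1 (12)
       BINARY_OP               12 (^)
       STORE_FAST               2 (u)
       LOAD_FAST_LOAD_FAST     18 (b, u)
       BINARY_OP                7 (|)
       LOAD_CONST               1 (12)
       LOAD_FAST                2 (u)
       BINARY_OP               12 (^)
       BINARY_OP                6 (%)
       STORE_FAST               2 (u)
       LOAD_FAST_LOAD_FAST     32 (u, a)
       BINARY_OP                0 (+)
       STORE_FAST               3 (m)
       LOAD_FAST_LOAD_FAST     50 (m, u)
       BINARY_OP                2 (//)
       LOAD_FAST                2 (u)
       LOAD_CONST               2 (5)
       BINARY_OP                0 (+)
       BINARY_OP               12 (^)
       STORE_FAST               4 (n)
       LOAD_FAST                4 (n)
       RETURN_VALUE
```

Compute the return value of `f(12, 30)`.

8

LOAD_FAST a → push 12. Stack: [12]
LOAD_CONST → push 12. Stack: [12, 12]
BINARY_OP ^ → 12 ^ 12 = 0. Stack: [0]
STORE_FAST u → u=0. Stack: []
LOAD_FAST_LOAD_FAST b,u → push 30,0. Stack: [30, 0]
BINARY_OP | → 30 | 0 = 30. Stack: [30]
LOAD_CONST → push 12. Stack: [30, 12]
LOAD_FAST u → push 0. Stack: [30, 12, 0]
BINARY_OP ^ → 12 ^ 0 = 12. Stack: [30, 12]
BINARY_OP % → 30 % 12 = 6. Stack: [6]
STORE_FAST u → u=6. Stack: []
LOAD_FAST_LOAD_FAST u,a → push 6,12. Stack: [6, 12]
BINARY_OP + → 6 + 12 = 18. Stack: [18]
STORE_FAST m → m=18. Stack: []
LOAD_FAST_LOAD_FAST m,u → push 18,6. Stack: [18, 6]
BINARY_OP // → 18 // 6 = 3. Stack: [3]
LOAD_FAST u → push 6. Stack: [3, 6]
LOAD_CONST → push 5. Stack: [3, 6, 5]
BINARY_OP + → 6 + 5 = 11. Stack: [3, 11]
BINARY_OP ^ → 3 ^ 11 = 8. Stack: [8]
STORE_FAST n → n=8. Stack: []
LOAD_FAST n → push 8. Stack: [8]
RETURN_VALUE → return 8.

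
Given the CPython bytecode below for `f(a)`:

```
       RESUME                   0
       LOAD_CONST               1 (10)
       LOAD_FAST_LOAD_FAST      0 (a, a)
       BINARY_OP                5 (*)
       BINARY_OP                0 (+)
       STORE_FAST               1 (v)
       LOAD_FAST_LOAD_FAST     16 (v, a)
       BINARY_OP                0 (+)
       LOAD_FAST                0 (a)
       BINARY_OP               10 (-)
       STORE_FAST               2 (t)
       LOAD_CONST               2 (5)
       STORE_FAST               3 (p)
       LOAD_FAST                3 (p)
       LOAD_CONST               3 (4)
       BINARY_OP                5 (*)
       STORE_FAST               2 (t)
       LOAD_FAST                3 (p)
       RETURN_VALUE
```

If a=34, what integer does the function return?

5

LOAD_CONST → push 10. Stack: [10]
LOAD_FAST_LOAD_FAST a,a → push 34,34. Stack: [10, 34, 34]
BINARY_OP * → 34 * 34 = 1156. Stack: [10, 1156]
BINARY_OP + → 10 + 1156 = 1166. Stack: [1166]
STORE_FAST v → v=1166. Stack: []
LOAD_FAST_LOAD_FAST v,a → push 1166,34. Stack: [1166, 34]
BINARY_OP + → 1166 + 34 = 1200. Stack: [1200]
LOAD_FAST a → push 34. Stack: [1200, 34]
BINARY_OP - → 1200 - 34 = 1166. Stack: [1166]
STORE_FAST t → t=1166. Stack: []
LOAD_CONST → push 5. Stack: [5]
STORE_FAST p → p=5. Stack: []
LOAD_FAST p → push 5. Stack: [5]
LOAD_CONST → push 4. Stack: [5, 4]
BINARY_OP * → 5 * 4 = 20. Stack: [20]
STORE_FAST t → t=20. Stack: []
LOAD_FAST p → push 5. Stack: [5]
RETURN_VALUE → return 5.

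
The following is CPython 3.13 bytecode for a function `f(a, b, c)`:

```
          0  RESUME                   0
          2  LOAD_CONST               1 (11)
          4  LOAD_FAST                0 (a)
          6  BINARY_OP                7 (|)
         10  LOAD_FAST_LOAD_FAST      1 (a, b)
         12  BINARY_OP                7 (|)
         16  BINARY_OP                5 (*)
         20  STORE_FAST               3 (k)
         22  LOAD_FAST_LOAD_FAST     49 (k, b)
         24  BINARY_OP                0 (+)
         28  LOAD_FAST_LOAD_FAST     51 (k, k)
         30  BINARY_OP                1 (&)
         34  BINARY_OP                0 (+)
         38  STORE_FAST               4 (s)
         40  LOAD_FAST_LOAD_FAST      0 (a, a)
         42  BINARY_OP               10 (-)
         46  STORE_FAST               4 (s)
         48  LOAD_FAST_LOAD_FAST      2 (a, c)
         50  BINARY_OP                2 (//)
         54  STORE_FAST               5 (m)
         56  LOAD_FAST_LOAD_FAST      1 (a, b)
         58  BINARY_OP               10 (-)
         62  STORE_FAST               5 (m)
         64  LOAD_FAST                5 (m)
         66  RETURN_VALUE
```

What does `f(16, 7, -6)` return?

LOAD_CONST → push 11. Stack: [11]
LOAD_FAST a → push 16. Stack: [11, 16]
BINARY_OP | → 11 | 16 = 27. Stack: [27]
LOAD_FAST_LOAD_FAST a,b → push 16,7. Stack: [27, 16, 7]
BINARY_OP | → 16 | 7 = 23. Stack: [27, 23]
BINARY_OP * → 27 * 23 = 621. Stack: [621]
STORE_FAST k → k=621. Stack: []
LOAD_FAST_LOAD_FAST k,b → push 621,7. Stack: [621, 7]
BINARY_OP + → 621 + 7 = 628. Stack: [628]
LOAD_FAST_LOAD_FAST k,k → push 621,621. Stack: [628, 621, 621]
BINARY_OP & → 621 & 621 = 621. Stack: [628, 621]
BINARY_OP + → 628 + 621 = 1249. Stack: [1249]
STORE_FAST s → s=1249. Stack: []
LOAD_FAST_LOAD_FAST a,a → push 16,16. Stack: [16, 16]
BINARY_OP - → 16 - 16 = 0. Stack: [0]
STORE_FAST s → s=0. Stack: []
LOAD_FAST_LOAD_FAST a,c → push 16,-6. Stack: [16, -6]
BINARY_OP // → 16 // -6 = -3. Stack: [-3]
STORE_FAST m → m=-3. Stack: []
LOAD_FAST_LOAD_FAST a,b → push 16,7. Stack: [16, 7]
BINARY_OP - → 16 - 7 = 9. Stack: [9]
STORE_FAST m → m=9. Stack: []
LOAD_FAST m → push 9. Stack: [9]
RETURN_VALUE → return 9.

9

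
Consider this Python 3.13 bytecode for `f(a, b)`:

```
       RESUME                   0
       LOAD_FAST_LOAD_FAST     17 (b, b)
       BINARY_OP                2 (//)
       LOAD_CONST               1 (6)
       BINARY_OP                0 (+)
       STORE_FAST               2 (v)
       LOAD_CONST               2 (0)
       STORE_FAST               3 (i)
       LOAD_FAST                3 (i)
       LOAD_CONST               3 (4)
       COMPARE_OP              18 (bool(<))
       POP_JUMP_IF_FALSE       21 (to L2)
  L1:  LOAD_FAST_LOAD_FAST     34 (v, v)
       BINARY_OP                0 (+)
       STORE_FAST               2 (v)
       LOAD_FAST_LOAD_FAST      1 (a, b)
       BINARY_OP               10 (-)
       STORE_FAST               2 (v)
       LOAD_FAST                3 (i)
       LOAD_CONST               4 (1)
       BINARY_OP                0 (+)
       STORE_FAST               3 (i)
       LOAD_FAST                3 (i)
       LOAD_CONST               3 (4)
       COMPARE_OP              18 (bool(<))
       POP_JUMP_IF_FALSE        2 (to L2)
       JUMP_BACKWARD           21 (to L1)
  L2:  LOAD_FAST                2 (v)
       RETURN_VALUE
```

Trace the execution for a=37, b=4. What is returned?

33

LOAD_FAST_LOAD_FAST b,b → push 4,4
BINARY_OP // → 4 // 4 = 1
LOAD_CONST → push 6
BINARY_OP + → 1 + 6 = 7
STORE_FAST v → v=7
LOAD_CONST → push 0
STORE_FAST i → i=0
LOAD_FAST i → push 0
LOAD_CONST → push 4
COMPARE_OP bool(<) → 0 vs 4 = True
POP_JUMP_IF_FALSE → pop True; no jump
LOAD_FAST_LOAD_FAST v,v → push 7,7
BINARY_OP + → 7 + 7 = 14
STORE_FAST v → v=14
LOAD_FAST_LOAD_FAST a,b → push 37,4
BINARY_OP - → 37 - 4 = 33
STORE_FAST v → v=33
LOAD_FAST i → push 0
LOAD_CONST → push 1
BINARY_OP + → 0 + 1 = 1
STORE_FAST i → i=1
LOAD_FAST i → push 1
LOAD_CONST → push 4
COMPARE_OP bool(<) → 1 vs 4 = True
POP_JUMP_IF_FALSE → pop True; no jump
LOAD_FAST_LOAD_FAST v,v → push 33,33
BINARY_OP + → 33 + 33 = 66
STORE_FAST v → v=66
LOAD_FAST_LOAD_FAST a,b → push 37,4
BINARY_OP - → 37 - 4 = 33
STORE_FAST v → v=33
LOAD_FAST i → push 1
LOAD_CONST → push 1
BINARY_OP + → 1 + 1 = 2
STORE_FAST i → i=2
LOAD_FAST i → push 2
LOAD_CONST → push 4
COMPARE_OP bool(<) → 2 vs 4 = True
POP_JUMP_IF_FALSE → pop True; no jump
LOAD_FAST_LOAD_FAST v,v → push 33,33
BINARY_OP + → 33 + 33 = 66
STORE_FAST v → v=66
LOAD_FAST_LOAD_FAST a,b → push 37,4
BINARY_OP - → 37 - 4 = 33
STORE_FAST v → v=33
LOAD_FAST i → push 2
LOAD_CONST → push 1
BINARY_OP + → 2 + 1 = 3
STORE_FAST i → i=3
LOAD_FAST i → push 3
LOAD_CONST → push 4
COMPARE_OP bool(<) → 3 vs 4 = True
POP_JUMP_IF_FALSE → pop True; no jump
LOAD_FAST_LOAD_FAST v,v → push 33,33
BINARY_OP + → 33 + 33 = 66
STORE_FAST v → v=66
LOAD_FAST_LOAD_FAST a,b → push 37,4
BINARY_OP - → 37 - 4 = 33
STORE_FAST v → v=33
LOAD_FAST i → push 3
LOAD_CONST → push 1
BINARY_OP + → 3 + 1 = 4
STORE_FAST i → i=4
LOAD_FAST i → push 4
LOAD_CONST → push 4
COMPARE_OP bool(<) → 4 vs 4 = False
POP_JUMP_IF_FALSE → pop False; jump
LOAD_FAST v → push 33
RETURN_VALUE → return 33.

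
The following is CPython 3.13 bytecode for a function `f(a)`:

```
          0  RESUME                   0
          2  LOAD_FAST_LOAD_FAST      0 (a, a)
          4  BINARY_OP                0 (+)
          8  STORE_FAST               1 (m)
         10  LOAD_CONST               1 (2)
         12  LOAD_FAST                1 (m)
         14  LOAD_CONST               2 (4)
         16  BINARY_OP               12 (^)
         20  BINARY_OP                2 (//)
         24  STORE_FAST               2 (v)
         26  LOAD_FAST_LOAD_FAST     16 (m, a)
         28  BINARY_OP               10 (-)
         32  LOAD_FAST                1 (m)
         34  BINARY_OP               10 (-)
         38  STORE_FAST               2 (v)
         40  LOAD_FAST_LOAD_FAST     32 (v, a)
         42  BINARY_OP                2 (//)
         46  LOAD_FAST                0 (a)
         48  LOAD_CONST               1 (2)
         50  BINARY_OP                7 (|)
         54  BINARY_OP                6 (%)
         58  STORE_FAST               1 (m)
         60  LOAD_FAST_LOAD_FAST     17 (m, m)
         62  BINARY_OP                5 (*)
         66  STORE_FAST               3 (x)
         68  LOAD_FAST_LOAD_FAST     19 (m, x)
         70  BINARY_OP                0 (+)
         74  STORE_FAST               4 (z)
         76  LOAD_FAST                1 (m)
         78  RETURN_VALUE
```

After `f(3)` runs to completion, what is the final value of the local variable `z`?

6

LOAD_FAST_LOAD_FAST a,a → push 3,3. Stack: [3, 3]
BINARY_OP + → 3 + 3 = 6. Stack: [6]
STORE_FAST m → m=6. Stack: []
LOAD_CONST → push 2. Stack: [2]
LOAD_FAST m → push 6. Stack: [2, 6]
LOAD_CONST → push 4. Stack: [2, 6, 4]
BINARY_OP ^ → 6 ^ 4 = 2. Stack: [2, 2]
BINARY_OP // → 2 // 2 = 1. Stack: [1]
STORE_FAST v → v=1. Stack: []
LOAD_FAST_LOAD_FAST m,a → push 6,3. Stack: [6, 3]
BINARY_OP - → 6 - 3 = 3. Stack: [3]
LOAD_FAST m → push 6. Stack: [3, 6]
BINARY_OP - → 3 - 6 = -3. Stack: [-3]
STORE_FAST v → v=-3. Stack: []
LOAD_FAST_LOAD_FAST v,a → push -3,3. Stack: [-3, 3]
BINARY_OP // → -3 // 3 = -1. Stack: [-1]
LOAD_FAST a → push 3. Stack: [-1, 3]
LOAD_CONST → push 2. Stack: [-1, 3, 2]
BINARY_OP | → 3 | 2 = 3. Stack: [-1, 3]
BINARY_OP % → -1 % 3 = 2. Stack: [2]
STORE_FAST m → m=2. Stack: []
LOAD_FAST_LOAD_FAST m,m → push 2,2. Stack: [2, 2]
BINARY_OP * → 2 * 2 = 4. Stack: [4]
STORE_FAST x → x=4. Stack: []
LOAD_FAST_LOAD_FAST m,x → push 2,4. Stack: [2, 4]
BINARY_OP + → 2 + 4 = 6. Stack: [6]
STORE_FAST z → z=6. Stack: []
LOAD_FAST m → push 2. Stack: [2]
RETURN_VALUE → return 2.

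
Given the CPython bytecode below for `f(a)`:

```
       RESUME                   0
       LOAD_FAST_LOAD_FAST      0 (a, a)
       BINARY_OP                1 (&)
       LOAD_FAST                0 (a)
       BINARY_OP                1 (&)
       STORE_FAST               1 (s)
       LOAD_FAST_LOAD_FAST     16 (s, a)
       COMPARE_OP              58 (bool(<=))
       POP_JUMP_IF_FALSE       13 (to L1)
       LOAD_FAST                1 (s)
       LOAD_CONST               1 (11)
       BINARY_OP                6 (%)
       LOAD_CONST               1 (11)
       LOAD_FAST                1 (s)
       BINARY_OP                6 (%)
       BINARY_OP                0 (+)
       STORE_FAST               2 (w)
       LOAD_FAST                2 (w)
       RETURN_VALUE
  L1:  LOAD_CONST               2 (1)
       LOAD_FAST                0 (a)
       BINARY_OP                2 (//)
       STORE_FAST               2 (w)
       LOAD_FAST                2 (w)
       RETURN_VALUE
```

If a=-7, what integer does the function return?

1

LOAD_FAST_LOAD_FAST a,a → push -7,-7. Stack: [-7, -7]
BINARY_OP & → -7 & -7 = -7. Stack: [-7]
LOAD_FAST a → push -7. Stack: [-7, -7]
BINARY_OP & → -7 & -7 = -7. Stack: [-7]
STORE_FAST s → s=-7. Stack: []
LOAD_FAST_LOAD_FAST s,a → push -7,-7. Stack: [-7, -7]
COMPARE_OP bool(<=) → -7 vs -7 = True. Stack: [True]
POP_JUMP_IF_FALSE → pop True; no jump. Stack: []
LOAD_FAST s → push -7. Stack: [-7]
LOAD_CONST → push 11. Stack: [-7, 11]
BINARY_OP % → -7 % 11 = 4. Stack: [4]
LOAD_CONST → push 11. Stack: [4, 11]
LOAD_FAST s → push -7. Stack: [4, 11, -7]
BINARY_OP % → 11 % -7 = -3. Stack: [4, -3]
BINARY_OP + → 4 + -3 = 1. Stack: [1]
STORE_FAST w → w=1. Stack: []
LOAD_FAST w → push 1. Stack: [1]
RETURN_VALUE → return 1.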